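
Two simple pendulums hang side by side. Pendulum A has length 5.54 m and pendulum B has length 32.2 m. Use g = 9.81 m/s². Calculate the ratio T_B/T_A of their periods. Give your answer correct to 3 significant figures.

T ∝ √L, so T_B/T_A = √(L_B/L_A) = √(32.2/5.54) = 2.41.

2.41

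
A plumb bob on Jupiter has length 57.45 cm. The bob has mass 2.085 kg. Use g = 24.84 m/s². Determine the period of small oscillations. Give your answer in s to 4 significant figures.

T = 2π√(L/g) = 2π√(0.5745/24.84) = 2π × 0.15208 = 0.9555 s.

0.9555 s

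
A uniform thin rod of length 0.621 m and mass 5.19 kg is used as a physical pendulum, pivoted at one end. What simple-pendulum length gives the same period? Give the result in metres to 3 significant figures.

The equivalent simple-pendulum length is L_eq = I/(md), where I is about the pivot and d = 0.3105 m.
I_cm = (1/12)mL² = 0.1668 kg·m², so I = I_cm + md² = 0.1668 + 0.5004 = 0.6672 kg·m².
L_eq = 0.6672/(5.19 × 0.3105) = 0.414 m.

0.414 m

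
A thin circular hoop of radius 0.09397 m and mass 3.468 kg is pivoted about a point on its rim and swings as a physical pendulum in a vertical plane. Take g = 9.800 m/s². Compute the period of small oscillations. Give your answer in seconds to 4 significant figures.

0.8701 s

I_cm = mr² = 0.030624 kg·m². The pivot is at distance d = 0.09397 m from the centre of mass.
By the parallel-axis theorem, I = I_cm + md² = 0.030624 + 0.030624 = 0.061247 kg·m².
T = 2π√(I/(mgd)) = 2π√(0.061247/(3.468 × 9.800 × 0.09397)) = 0.8701 s.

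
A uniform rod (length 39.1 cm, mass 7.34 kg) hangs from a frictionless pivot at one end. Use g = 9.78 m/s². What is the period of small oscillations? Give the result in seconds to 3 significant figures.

1.03 s

For a physical pendulum T = 2π√(I/(mgd)), with d = 0.1955 m from pivot to centre of mass.
I_cm = mL²/12 = 7.34 × 0.391²/12 = 0.09351 kg·m²; I = I_cm + md² = 0.09351 + 7.34 × 0.1955² = 0.3740 kg·m².
T = 2π√(0.3740/(7.34 × 9.78 × 0.1955)) = 1.03 s.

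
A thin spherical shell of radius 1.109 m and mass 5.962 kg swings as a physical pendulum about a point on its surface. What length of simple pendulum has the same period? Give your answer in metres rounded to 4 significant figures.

1.848 m

The equivalent simple-pendulum length is L_eq = I/(md), where I is about the pivot and d = 1.1090 m.
I_cm = (2/3)mR² = 4.8884 kg·m², so I = I_cm + md² = 4.8884 + 7.3326 = 12.221 kg·m².
L_eq = 12.221/(5.962 × 1.1090) = 1.848 m.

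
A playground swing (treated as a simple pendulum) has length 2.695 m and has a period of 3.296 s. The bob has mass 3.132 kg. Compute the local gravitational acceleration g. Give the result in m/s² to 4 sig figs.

From T = 2π√(L/g), g = 4π²L/T² = 4π² × 2.695/3.2960² = 9.794 m/s².

9.794 m/s²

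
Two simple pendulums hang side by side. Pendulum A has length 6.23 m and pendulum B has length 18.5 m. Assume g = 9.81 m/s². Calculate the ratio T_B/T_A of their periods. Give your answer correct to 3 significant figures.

T ∝ √L, so T_B/T_A = √(L_B/L_A) = √(18.5/6.23) = 1.72.

1.72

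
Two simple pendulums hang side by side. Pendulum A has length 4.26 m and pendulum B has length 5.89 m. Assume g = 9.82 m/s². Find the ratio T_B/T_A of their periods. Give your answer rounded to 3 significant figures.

T ∝ √L, so T_B/T_A = √(L_B/L_A) = √(5.89/4.26) = 1.18.

1.18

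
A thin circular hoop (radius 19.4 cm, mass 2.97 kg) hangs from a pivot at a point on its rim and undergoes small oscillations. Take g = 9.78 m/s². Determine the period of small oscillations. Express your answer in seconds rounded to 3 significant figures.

I_cm = mr² = 0.1118 kg·m². The pivot is at distance d = 0.194 m from the centre of mass.
By the parallel-axis theorem, I = I_cm + md² = 0.1118 + 0.1118 = 0.2236 kg·m².
T = 2π√(I/(mgd)) = 2π√(0.2236/(2.97 × 9.78 × 0.194)) = 1.25 s.

1.25 s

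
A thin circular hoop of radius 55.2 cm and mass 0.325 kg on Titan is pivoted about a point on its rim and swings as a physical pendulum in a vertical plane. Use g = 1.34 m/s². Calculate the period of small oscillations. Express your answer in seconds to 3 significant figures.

I_cm = mr² = 0.09903 kg·m². The pivot is at distance d = 0.552 m from the centre of mass.
By the parallel-axis theorem, I = I_cm + md² = 0.09903 + 0.09903 = 0.1981 kg·m².
T = 2π√(I/(mgd)) = 2π√(0.1981/(0.325 × 1.34 × 0.552)) = 5.70 s.

5.70 s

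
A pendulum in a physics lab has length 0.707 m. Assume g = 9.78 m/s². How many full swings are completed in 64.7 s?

38

T = 2π√(L/g) = 2π√(0.707/9.78) = 1.689 s.
Number of complete oscillations = ⌊64.7/1.689⌋ = ⌊38.30⌋ = 38.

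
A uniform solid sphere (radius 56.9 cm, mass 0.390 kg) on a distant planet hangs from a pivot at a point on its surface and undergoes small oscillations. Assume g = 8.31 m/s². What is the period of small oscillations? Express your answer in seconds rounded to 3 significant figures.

I_cm = (2/5)mr² = 0.05051 kg·m². The pivot is at distance d = 0.569 m from the centre of mass.
By the parallel-axis theorem, I = I_cm + md² = 0.05051 + 0.1263 = 0.1768 kg·m².
T = 2π√(I/(mgd)) = 2π√(0.1768/(0.390 × 8.31 × 0.569)) = 1.95 s.

1.95 s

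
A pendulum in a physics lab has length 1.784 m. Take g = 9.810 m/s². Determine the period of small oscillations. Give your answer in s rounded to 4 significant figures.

2.679 s

T = 2π√(L/g) = 2π√(1.784/9.810) = 2π × 0.42644 = 2.679 s.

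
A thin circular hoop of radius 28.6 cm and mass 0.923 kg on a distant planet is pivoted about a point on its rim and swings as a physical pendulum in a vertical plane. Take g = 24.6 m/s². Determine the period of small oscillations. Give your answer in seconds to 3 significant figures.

0.958 s

I_cm = mr² = 0.07550 kg·m². The pivot is at distance d = 0.286 m from the centre of mass.
By the parallel-axis theorem, I = I_cm + md² = 0.07550 + 0.07550 = 0.1510 kg·m².
T = 2π√(I/(mgd)) = 2π√(0.1510/(0.923 × 24.6 × 0.286)) = 0.958 s.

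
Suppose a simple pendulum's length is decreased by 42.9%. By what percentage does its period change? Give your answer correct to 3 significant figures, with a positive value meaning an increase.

T ∝ √L, so T'/T = √(0.5710) = 0.7556.
Percentage change in T = (0.7556 − 1) × 100% = -24.4%.

-24.4%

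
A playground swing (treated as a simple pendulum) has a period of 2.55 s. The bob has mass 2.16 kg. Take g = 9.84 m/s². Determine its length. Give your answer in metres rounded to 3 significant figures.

1.62 m

From T = 2π√(L/g), L = gT²/(4π²) = 9.84 × 2.550²/(4π²) = 1.62 m.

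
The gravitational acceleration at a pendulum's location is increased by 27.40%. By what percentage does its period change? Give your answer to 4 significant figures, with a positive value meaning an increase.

-11.40%

T ∝ 1/√g, so T'/T = 1/√(1.2740) = 0.88596.
Percentage change in T = (0.88596 − 1) × 100% = -11.40%.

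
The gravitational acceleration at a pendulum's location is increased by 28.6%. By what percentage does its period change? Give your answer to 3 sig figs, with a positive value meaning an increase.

-11.8%

T ∝ 1/√g, so T'/T = 1/√(1.286) = 0.8818.
Percentage change in T = (0.8818 − 1) × 100% = -11.8%.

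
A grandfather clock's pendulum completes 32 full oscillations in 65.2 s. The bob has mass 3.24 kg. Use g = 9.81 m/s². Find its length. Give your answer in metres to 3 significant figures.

T = 65.2/32 = 2.038 s.
From T = 2π√(L/g), L = gT²/(4π²) = 9.81 × 2.038²/(4π²) = 1.03 m.

1.03 m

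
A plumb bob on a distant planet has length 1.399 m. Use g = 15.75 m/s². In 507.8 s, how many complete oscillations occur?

T = 2π√(L/g) = 2π√(1.399/15.75) = 1.8726 s.
Number of complete oscillations = ⌊507.8/1.8726⌋ = ⌊271.17⌋ = 271.

271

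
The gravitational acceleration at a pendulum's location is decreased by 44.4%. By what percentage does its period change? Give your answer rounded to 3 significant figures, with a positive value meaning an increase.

T ∝ 1/√g, so T'/T = 1/√(0.5560) = 1.341.
Percentage change in T = (1.341 − 1) × 100% = 34.1%.

34.1%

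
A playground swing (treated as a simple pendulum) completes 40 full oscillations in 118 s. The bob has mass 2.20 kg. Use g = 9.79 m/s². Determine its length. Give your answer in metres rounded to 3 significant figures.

T = 118/40 = 2.950 s.
From T = 2π√(L/g), L = gT²/(4π²) = 9.79 × 2.950²/(4π²) = 2.16 m.

2.16 m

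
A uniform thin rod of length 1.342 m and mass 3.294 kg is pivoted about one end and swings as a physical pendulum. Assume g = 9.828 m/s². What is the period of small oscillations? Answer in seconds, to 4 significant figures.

1.896 s

For a physical pendulum T = 2π√(I/(mgd)), with d = 0.67100 m from pivot to centre of mass.
I_cm = mL²/12 = 3.294 × 1.342²/12 = 0.49436 kg·m²; I = I_cm + md² = 0.49436 + 3.294 × 0.67100² = 1.9775 kg·m².
T = 2π√(1.9775/(3.294 × 9.828 × 0.67100)) = 1.896 s.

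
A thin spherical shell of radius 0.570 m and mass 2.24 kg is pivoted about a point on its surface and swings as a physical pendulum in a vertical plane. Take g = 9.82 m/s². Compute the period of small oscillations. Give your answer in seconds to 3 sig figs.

I_cm = (2/3)mr² = 0.4852 kg·m². The pivot is at distance d = 0.570 m from the centre of mass.
By the parallel-axis theorem, I = I_cm + md² = 0.4852 + 0.7278 = 1.213 kg·m².
T = 2π√(I/(mgd)) = 2π√(1.213/(2.24 × 9.82 × 0.570)) = 1.95 s.

1.95 s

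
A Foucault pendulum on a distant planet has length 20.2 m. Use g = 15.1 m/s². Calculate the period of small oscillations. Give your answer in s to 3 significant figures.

7.27 s

T = 2π√(L/g) = 2π√(20.2/15.1) = 2π × 1.157 = 7.27 s.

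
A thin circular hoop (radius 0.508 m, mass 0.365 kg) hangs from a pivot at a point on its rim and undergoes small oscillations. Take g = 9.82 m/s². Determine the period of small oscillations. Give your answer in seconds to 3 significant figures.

I_cm = mr² = 0.09419 kg·m². The pivot is at distance d = 0.508 m from the centre of mass.
By the parallel-axis theorem, I = I_cm + md² = 0.09419 + 0.09419 = 0.1884 kg·m².
T = 2π√(I/(mgd)) = 2π√(0.1884/(0.365 × 9.82 × 0.508)) = 2.02 s.

2.02 s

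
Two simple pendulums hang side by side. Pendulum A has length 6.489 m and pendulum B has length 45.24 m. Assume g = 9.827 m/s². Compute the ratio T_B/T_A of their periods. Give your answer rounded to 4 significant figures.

T ∝ √L, so T_B/T_A = √(L_B/L_A) = √(45.24/6.489) = 2.640.

2.640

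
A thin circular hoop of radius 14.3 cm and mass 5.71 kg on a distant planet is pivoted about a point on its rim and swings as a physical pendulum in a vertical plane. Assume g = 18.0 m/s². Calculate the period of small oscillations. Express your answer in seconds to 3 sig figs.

I_cm = mr² = 0.1168 kg·m². The pivot is at distance d = 0.143 m from the centre of mass.
By the parallel-axis theorem, I = I_cm + md² = 0.1168 + 0.1168 = 0.2335 kg·m².
T = 2π√(I/(mgd)) = 2π√(0.2335/(5.71 × 18.0 × 0.143)) = 0.792 s.

0.792 s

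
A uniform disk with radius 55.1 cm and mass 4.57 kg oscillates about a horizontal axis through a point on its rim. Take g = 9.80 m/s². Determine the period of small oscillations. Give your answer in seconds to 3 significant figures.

I_cm = ½mr² = 0.6937 kg·m². The pivot is at distance d = 0.551 m from the centre of mass.
By the parallel-axis theorem, I = I_cm + md² = 0.6937 + 1.387 = 2.081 kg·m².
T = 2π√(I/(mgd)) = 2π√(2.081/(4.57 × 9.80 × 0.551)) = 1.82 s.

1.82 s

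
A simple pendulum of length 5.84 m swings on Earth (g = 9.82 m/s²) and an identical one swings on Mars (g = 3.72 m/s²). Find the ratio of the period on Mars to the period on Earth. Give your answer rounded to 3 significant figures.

1.62

T ∝ 1/√g, so T₂/T₁ = √(g₁/g₂) = √(9.82/3.72) = 1.62.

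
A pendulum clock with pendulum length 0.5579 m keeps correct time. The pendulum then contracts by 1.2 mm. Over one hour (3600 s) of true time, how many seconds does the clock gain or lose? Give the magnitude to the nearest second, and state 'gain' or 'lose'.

T ∝ √L, so T'/T = √(0.55670/0.5579) = 0.998924.
In 3600 s of true time the clock registers 3600/0.998924 = 3603.9 s, so it gains 4 s.

gain 4 s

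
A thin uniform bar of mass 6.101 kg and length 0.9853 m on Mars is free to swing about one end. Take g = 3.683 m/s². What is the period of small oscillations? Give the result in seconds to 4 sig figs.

2.653 s

For a physical pendulum T = 2π√(I/(mgd)), with d = 0.49265 m from pivot to centre of mass.
I_cm = mL²/12 = 6.101 × 0.9853²/12 = 0.49358 kg·m²; I = I_cm + md² = 0.49358 + 6.101 × 0.49265² = 1.9743 kg·m².
T = 2π√(1.9743/(6.101 × 3.683 × 0.49265)) = 2.653 s.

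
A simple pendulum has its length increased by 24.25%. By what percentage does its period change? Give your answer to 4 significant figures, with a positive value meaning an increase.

T ∝ √L, so T'/T = √(1.2425) = 1.1147.
Percentage change in T = (1.1147 − 1) × 100% = 11.47%.

11.47%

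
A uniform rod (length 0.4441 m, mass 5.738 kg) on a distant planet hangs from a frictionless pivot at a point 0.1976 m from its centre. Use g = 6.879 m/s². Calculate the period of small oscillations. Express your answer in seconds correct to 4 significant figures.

For a physical pendulum T = 2π√(I/(mgd)), with d = 0.19760 m from pivot to centre of mass.
I_cm = mL²/12 = 5.738 × 0.4441²/12 = 0.094306 kg·m²; I = I_cm + md² = 0.094306 + 5.738 × 0.19760² = 0.31835 kg·m².
T = 2π√(0.31835/(5.738 × 6.879 × 0.19760)) = 1.269 s.

1.269 s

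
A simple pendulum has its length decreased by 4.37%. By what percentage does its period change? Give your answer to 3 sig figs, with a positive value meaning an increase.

T ∝ √L, so T'/T = √(0.9563) = 0.9779.
Percentage change in T = (0.9779 − 1) × 100% = -2.21%.

-2.21%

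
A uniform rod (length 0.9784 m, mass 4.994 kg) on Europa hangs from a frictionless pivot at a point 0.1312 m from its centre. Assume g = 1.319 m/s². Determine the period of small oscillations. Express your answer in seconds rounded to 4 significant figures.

4.704 s

For a physical pendulum T = 2π√(I/(mgd)), with d = 0.13120 m from pivot to centre of mass.
I_cm = mL²/12 = 4.994 × 0.9784²/12 = 0.39838 kg·m²; I = I_cm + md² = 0.39838 + 4.994 × 0.13120² = 0.48435 kg·m².
T = 2π√(0.48435/(4.994 × 1.319 × 0.13120)) = 4.704 s.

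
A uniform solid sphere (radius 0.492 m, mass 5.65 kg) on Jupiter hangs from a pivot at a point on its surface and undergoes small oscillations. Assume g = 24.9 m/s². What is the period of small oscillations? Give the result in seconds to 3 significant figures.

1.05 s

I_cm = (2/5)mr² = 0.5471 kg·m². The pivot is at distance d = 0.492 m from the centre of mass.
By the parallel-axis theorem, I = I_cm + md² = 0.5471 + 1.368 = 1.915 kg·m².
T = 2π√(I/(mgd)) = 2π√(1.915/(5.65 × 24.9 × 0.492)) = 1.05 s.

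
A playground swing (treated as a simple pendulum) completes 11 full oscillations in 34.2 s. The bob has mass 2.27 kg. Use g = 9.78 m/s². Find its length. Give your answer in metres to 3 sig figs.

T = 34.2/11 = 3.109 s.
From T = 2π√(L/g), L = gT²/(4π²) = 9.78 × 3.109²/(4π²) = 2.39 m.

2.39 m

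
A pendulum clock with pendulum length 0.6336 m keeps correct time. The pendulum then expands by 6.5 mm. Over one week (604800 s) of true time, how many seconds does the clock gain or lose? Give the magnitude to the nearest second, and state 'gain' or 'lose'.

T ∝ √L, so T'/T = √(0.64010/0.6336) = 1.00512.
In 604800 s of true time the clock registers 604800/1.00512 = 601721.4 s, so it loses 3079 s.

lose 3079 s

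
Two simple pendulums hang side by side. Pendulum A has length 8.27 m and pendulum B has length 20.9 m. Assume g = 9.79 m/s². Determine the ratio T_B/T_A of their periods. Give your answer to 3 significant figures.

T ∝ √L, so T_B/T_A = √(L_B/L_A) = √(20.9/8.27) = 1.59.

1.59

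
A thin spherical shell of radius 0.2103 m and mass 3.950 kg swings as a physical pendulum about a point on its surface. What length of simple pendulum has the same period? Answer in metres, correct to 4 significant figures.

0.3505 m

The equivalent simple-pendulum length is L_eq = I/(md), where I is about the pivot and d = 0.21030 m.
I_cm = (2/3)mR² = 0.11646 kg·m², so I = I_cm + md² = 0.11646 + 0.17469 = 0.29116 kg·m².
L_eq = 0.29116/(3.950 × 0.21030) = 0.3505 m.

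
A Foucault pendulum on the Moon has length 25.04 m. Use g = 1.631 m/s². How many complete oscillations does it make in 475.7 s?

19

T = 2π√(L/g) = 2π√(25.04/1.631) = 24.619 s.
Number of complete oscillations = ⌊475.7/24.619⌋ = ⌊19.322⌋ = 19.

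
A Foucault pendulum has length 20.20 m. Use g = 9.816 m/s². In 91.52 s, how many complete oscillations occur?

10

T = 2π√(L/g) = 2π√(20.20/9.816) = 9.0134 s.
Number of complete oscillations = ⌊91.52/9.0134⌋ = ⌊10.154⌋ = 10.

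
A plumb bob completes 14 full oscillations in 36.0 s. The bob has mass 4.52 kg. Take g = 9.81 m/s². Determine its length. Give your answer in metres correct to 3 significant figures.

1.64 m

T = 36.0/14 = 2.571 s.
From T = 2π√(L/g), L = gT²/(4π²) = 9.81 × 2.571²/(4π²) = 1.64 m.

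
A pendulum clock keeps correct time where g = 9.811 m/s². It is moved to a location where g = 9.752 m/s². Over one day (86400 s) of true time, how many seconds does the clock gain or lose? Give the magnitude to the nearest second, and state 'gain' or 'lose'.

lose 260 s

The clock's period scales as T ∝ 1/√g, so T'/T = √(9.811/9.752) = 1.00302.
In 86400 s of true time the clock registers 86400/1.00302 = 86139.8 s, so it loses 260 s.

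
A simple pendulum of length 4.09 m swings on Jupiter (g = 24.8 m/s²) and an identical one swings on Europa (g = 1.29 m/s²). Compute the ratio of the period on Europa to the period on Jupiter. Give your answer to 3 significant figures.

T ∝ 1/√g, so T₂/T₁ = √(g₁/g₂) = √(24.8/1.29) = 4.38.

4.38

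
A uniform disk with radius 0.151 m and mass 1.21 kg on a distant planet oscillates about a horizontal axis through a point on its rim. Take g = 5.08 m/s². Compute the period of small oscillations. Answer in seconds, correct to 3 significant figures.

I_cm = ½mr² = 0.01379 kg·m². The pivot is at distance d = 0.151 m from the centre of mass.
By the parallel-axis theorem, I = I_cm + md² = 0.01379 + 0.02759 = 0.04138 kg·m².
T = 2π√(I/(mgd)) = 2π√(0.04138/(1.21 × 5.08 × 0.151)) = 1.33 s.

1.33 s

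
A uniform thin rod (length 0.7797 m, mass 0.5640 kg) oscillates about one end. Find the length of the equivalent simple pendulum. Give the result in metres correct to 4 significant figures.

0.5198 m

The equivalent simple-pendulum length is L_eq = I/(md), where I is about the pivot and d = 0.38985 m.
I_cm = (1/12)mL² = 0.028573 kg·m², so I = I_cm + md² = 0.028573 + 0.085718 = 0.11429 kg·m².
L_eq = 0.11429/(0.5640 × 0.38985) = 0.5198 m.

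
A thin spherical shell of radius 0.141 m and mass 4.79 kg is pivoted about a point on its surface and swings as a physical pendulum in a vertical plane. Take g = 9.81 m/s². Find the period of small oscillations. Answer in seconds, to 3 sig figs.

0.972 s

I_cm = (2/3)mr² = 0.06349 kg·m². The pivot is at distance d = 0.141 m from the centre of mass.
By the parallel-axis theorem, I = I_cm + md² = 0.06349 + 0.09523 = 0.1587 kg·m².
T = 2π√(I/(mgd)) = 2π√(0.1587/(4.79 × 9.81 × 0.141)) = 0.972 s.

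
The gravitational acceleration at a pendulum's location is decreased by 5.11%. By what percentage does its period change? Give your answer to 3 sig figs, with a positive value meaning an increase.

T ∝ 1/√g, so T'/T = 1/√(0.9489) = 1.027.
Percentage change in T = (1.027 − 1) × 100% = 2.66%.

2.66%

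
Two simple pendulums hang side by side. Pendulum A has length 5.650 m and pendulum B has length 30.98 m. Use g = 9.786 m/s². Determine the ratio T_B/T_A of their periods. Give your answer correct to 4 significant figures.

T ∝ √L, so T_B/T_A = √(L_B/L_A) = √(30.98/5.650) = 2.342.

2.342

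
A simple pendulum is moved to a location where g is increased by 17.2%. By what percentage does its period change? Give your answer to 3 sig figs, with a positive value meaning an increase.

-7.63%

T ∝ 1/√g, so T'/T = 1/√(1.172) = 0.9237.
Percentage change in T = (0.9237 − 1) × 100% = -7.63%.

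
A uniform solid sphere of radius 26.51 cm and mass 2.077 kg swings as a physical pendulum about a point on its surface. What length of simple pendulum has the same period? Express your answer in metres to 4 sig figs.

0.3711 m

The equivalent simple-pendulum length is L_eq = I/(md), where I is about the pivot and d = 0.26510 m.
I_cm = (2/5)mR² = 0.058387 kg·m², so I = I_cm + md² = 0.058387 + 0.14597 = 0.20435 kg·m².
L_eq = 0.20435/(2.077 × 0.26510) = 0.3711 m.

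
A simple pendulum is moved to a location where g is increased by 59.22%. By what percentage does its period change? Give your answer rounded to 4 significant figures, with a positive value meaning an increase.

-20.75%

T ∝ 1/√g, so T'/T = 1/√(1.5922) = 0.79250.
Percentage change in T = (0.79250 − 1) × 100% = -20.75%.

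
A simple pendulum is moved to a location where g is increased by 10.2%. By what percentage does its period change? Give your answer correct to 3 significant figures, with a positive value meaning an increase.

T ∝ 1/√g, so T'/T = 1/√(1.102) = 0.9526.
Percentage change in T = (0.9526 − 1) × 100% = -4.74%.

-4.74%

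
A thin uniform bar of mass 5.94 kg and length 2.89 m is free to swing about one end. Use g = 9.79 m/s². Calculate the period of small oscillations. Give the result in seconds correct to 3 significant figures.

For a physical pendulum T = 2π√(I/(mgd)), with d = 1.445 m from pivot to centre of mass.
I_cm = mL²/12 = 5.94 × 2.89²/12 = 4.134 kg·m²; I = I_cm + md² = 4.134 + 5.94 × 1.445² = 16.54 kg·m².
T = 2π√(16.54/(5.94 × 9.79 × 1.445)) = 2.79 s.

2.79 s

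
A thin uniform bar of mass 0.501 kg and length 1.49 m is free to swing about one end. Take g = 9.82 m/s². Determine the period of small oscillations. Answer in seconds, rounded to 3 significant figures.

For a physical pendulum T = 2π√(I/(mgd)), with d = 0.7450 m from pivot to centre of mass.
I_cm = mL²/12 = 0.501 × 1.49²/12 = 0.09269 kg·m²; I = I_cm + md² = 0.09269 + 0.501 × 0.7450² = 0.3708 kg·m².
T = 2π√(0.3708/(0.501 × 9.82 × 0.7450)) = 2.00 s.

2.00 s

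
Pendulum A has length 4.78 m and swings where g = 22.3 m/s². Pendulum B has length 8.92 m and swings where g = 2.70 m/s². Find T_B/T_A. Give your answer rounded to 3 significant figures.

3.93

T = 2π√(L/g), so T_B/T_A = √((L_B/g_B)/(L_A/g_A)) = √((8.92/2.70)/(4.78/22.3)) = 3.93.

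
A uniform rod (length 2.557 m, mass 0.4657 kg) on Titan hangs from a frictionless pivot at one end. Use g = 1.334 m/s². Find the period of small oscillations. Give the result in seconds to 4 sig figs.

For a physical pendulum T = 2π√(I/(mgd)), with d = 1.2785 m from pivot to centre of mass.
I_cm = mL²/12 = 0.4657 × 2.557²/12 = 0.25374 kg·m²; I = I_cm + md² = 0.25374 + 0.4657 × 1.2785² = 1.0150 kg·m².
T = 2π√(1.0150/(0.4657 × 1.334 × 1.2785)) = 7.103 s.

7.103 s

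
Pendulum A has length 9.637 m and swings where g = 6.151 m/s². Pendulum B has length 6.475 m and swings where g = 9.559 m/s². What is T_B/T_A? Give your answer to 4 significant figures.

0.6575

T = 2π√(L/g), so T_B/T_A = √((L_B/g_B)/(L_A/g_A)) = √((6.475/9.559)/(9.637/6.151)) = 0.6575.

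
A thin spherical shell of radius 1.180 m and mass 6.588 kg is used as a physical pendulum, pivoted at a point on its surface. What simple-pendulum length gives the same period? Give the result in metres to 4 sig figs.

The equivalent simple-pendulum length is L_eq = I/(md), where I is about the pivot and d = 1.1800 m.
I_cm = (2/3)mR² = 6.1154 kg·m², so I = I_cm + md² = 6.1154 + 9.1731 = 15.289 kg·m².
L_eq = 15.289/(6.588 × 1.1800) = 1.967 m.

1.967 m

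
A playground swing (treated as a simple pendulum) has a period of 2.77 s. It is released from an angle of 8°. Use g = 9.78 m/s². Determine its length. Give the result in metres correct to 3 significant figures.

1.90 m

From T = 2π√(L/g), L = gT²/(4π²) = 9.78 × 2.770²/(4π²) = 1.90 m.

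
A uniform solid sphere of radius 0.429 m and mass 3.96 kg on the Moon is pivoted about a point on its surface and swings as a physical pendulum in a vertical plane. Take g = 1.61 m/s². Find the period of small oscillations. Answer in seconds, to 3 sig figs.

I_cm = (2/5)mr² = 0.2915 kg·m². The pivot is at distance d = 0.429 m from the centre of mass.
By the parallel-axis theorem, I = I_cm + md² = 0.2915 + 0.7288 = 1.020 kg·m².
T = 2π√(I/(mgd)) = 2π√(1.020/(3.96 × 1.61 × 0.429)) = 3.84 s.

3.84 s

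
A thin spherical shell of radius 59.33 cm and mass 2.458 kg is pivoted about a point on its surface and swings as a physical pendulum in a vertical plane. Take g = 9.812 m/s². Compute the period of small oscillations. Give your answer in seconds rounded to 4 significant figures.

I_cm = (2/3)mr² = 0.57682 kg·m². The pivot is at distance d = 0.5933 m from the centre of mass.
By the parallel-axis theorem, I = I_cm + md² = 0.57682 + 0.86523 = 1.4420 kg·m².
T = 2π√(I/(mgd)) = 2π√(1.4420/(2.458 × 9.812 × 0.5933)) = 1.995 s.

1.995 s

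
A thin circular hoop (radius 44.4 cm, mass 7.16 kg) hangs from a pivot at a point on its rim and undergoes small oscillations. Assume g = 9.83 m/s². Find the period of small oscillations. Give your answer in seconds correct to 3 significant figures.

1.89 s

I_cm = mr² = 1.411 kg·m². The pivot is at distance d = 0.444 m from the centre of mass.
By the parallel-axis theorem, I = I_cm + md² = 1.411 + 1.411 = 2.823 kg·m².
T = 2π√(I/(mgd)) = 2π√(2.823/(7.16 × 9.83 × 0.444)) = 1.89 s.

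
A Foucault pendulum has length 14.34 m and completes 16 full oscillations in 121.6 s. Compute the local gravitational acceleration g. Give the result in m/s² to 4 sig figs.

9.801 m/s²

T = 121.6/16 = 7.6000 s.
From T = 2π√(L/g), g = 4π²L/T² = 4π² × 14.34/7.6000² = 9.801 m/s².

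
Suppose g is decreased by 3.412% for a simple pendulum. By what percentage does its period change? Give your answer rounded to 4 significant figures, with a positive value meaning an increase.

T ∝ 1/√g, so T'/T = 1/√(0.96588) = 1.0175.
Percentage change in T = (1.0175 − 1) × 100% = 1.751%.

1.751%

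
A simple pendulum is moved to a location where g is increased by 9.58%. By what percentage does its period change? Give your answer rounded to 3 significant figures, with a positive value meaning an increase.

-4.47%

T ∝ 1/√g, so T'/T = 1/√(1.096) = 0.9553.
Percentage change in T = (0.9553 − 1) × 100% = -4.47%.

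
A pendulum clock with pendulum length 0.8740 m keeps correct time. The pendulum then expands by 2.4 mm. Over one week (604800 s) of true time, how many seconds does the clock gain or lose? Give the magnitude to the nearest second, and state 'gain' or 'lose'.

T ∝ √L, so T'/T = √(0.87640/0.8740) = 1.00137.
In 604800 s of true time the clock registers 604800/1.00137 = 603971.3 s, so it loses 829 s.

lose 829 s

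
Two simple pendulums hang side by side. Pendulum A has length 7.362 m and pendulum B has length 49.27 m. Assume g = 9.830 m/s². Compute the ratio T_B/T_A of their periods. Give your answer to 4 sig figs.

2.587

T ∝ √L, so T_B/T_A = √(L_B/L_A) = √(49.27/7.362) = 2.587.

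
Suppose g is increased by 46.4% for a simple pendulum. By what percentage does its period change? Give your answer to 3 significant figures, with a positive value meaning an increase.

-17.4%

T ∝ 1/√g, so T'/T = 1/√(1.464) = 0.8265.
Percentage change in T = (0.8265 − 1) × 100% = -17.4%.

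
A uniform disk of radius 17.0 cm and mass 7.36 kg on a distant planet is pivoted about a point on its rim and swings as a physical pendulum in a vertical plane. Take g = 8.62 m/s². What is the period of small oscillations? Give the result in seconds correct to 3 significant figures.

1.08 s

I_cm = ½mr² = 0.1064 kg·m². The pivot is at distance d = 0.170 m from the centre of mass.
By the parallel-axis theorem, I = I_cm + md² = 0.1064 + 0.2127 = 0.3191 kg·m².
T = 2π√(I/(mgd)) = 2π√(0.3191/(7.36 × 8.62 × 0.170)) = 1.08 s.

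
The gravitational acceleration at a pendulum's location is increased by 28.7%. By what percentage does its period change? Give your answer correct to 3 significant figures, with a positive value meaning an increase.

T ∝ 1/√g, so T'/T = 1/√(1.287) = 0.8815.
Percentage change in T = (0.8815 − 1) × 100% = -11.9%.

-11.9%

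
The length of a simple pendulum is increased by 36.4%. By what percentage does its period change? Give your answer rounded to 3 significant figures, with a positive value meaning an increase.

16.8%

T ∝ √L, so T'/T = √(1.364) = 1.168.
Percentage change in T = (1.168 − 1) × 100% = 16.8%.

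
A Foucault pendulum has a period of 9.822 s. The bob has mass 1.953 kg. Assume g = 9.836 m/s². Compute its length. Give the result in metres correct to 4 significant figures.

24.04 m

From T = 2π√(L/g), L = gT²/(4π²) = 9.836 × 9.8220²/(4π²) = 24.04 m.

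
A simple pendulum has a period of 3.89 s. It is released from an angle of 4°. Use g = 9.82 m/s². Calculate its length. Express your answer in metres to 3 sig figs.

From T = 2π√(L/g), L = gT²/(4π²) = 9.82 × 3.890²/(4π²) = 3.76 m.

3.76 m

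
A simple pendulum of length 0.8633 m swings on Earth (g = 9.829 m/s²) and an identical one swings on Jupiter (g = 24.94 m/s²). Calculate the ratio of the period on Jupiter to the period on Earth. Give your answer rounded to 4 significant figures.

T ∝ 1/√g, so T₂/T₁ = √(g₁/g₂) = √(9.829/24.94) = 0.6278.

0.6278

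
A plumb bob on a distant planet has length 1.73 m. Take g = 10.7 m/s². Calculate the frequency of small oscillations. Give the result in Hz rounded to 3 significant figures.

T = 2π√(L/g) = 2π√(1.73/10.7) = 2.526 s, so f = 1/T = 0.396 Hz.

0.396 Hz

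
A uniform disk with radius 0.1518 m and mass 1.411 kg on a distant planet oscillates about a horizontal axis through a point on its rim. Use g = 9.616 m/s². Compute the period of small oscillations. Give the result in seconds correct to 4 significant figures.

I_cm = ½mr² = 0.016257 kg·m². The pivot is at distance d = 0.1518 m from the centre of mass.
By the parallel-axis theorem, I = I_cm + md² = 0.016257 + 0.032514 = 0.048771 kg·m².
T = 2π√(I/(mgd)) = 2π√(0.048771/(1.411 × 9.616 × 0.1518)) = 0.9669 s.

0.9669 s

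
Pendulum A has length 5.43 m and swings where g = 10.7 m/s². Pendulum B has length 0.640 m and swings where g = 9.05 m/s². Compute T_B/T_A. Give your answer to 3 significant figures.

T = 2π√(L/g), so T_B/T_A = √((L_B/g_B)/(L_A/g_A)) = √((0.640/9.05)/(5.43/10.7)) = 0.373.

0.373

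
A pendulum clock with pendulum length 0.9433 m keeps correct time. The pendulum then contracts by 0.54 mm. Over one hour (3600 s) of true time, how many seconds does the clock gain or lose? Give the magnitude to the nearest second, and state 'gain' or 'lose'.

gain 1 s

T ∝ √L, so T'/T = √(0.94276/0.9433) = 0.999714.
In 3600 s of true time the clock registers 3600/0.999714 = 3601.0 s, so it gains 1 s.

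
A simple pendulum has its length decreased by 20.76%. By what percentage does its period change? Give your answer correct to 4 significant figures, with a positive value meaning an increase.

T ∝ √L, so T'/T = √(0.79240) = 0.89017.
Percentage change in T = (0.89017 − 1) × 100% = -10.98%.

-10.98%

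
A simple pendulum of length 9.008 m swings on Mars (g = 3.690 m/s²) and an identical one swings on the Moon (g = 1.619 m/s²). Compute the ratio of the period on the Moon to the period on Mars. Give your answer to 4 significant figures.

T ∝ 1/√g, so T₂/T₁ = √(g₁/g₂) = √(3.690/1.619) = 1.510.

1.510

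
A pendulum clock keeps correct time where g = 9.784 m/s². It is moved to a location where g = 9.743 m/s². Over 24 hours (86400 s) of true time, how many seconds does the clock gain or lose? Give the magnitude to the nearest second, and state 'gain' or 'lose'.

The clock's period scales as T ∝ 1/√g, so T'/T = √(9.784/9.743) = 1.00210.
In 86400 s of true time the clock registers 86400/1.00210 = 86218.8 s, so it loses 181 s.

lose 181 s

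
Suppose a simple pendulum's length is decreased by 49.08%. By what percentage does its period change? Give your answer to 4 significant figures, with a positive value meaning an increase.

-28.64%

T ∝ √L, so T'/T = √(0.50920) = 0.71358.
Percentage change in T = (0.71358 − 1) × 100% = -28.64%.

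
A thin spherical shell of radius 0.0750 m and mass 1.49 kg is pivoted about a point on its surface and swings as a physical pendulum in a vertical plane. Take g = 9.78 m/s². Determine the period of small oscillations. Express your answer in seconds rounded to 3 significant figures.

0.710 s

I_cm = (2/3)mr² = 0.005587 kg·m². The pivot is at distance d = 0.0750 m from the centre of mass.
By the parallel-axis theorem, I = I_cm + md² = 0.005587 + 0.008381 = 0.01397 kg·m².
T = 2π√(I/(mgd)) = 2π√(0.01397/(1.49 × 9.78 × 0.0750)) = 0.710 s.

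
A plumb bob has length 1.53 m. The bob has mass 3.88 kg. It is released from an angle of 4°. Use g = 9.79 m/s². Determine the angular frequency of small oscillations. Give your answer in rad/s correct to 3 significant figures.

ω = √(g/L) = √(9.79/1.53) = 2.53 rad/s.

2.53 rad/s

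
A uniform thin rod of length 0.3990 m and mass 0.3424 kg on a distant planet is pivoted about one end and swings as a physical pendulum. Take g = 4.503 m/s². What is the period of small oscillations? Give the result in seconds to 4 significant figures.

1.527 s

For a physical pendulum T = 2π√(I/(mgd)), with d = 0.19950 m from pivot to centre of mass.
I_cm = mL²/12 = 0.3424 × 0.3990²/12 = 0.0045425 kg·m²; I = I_cm + md² = 0.0045425 + 0.3424 × 0.19950² = 0.018170 kg·m².
T = 2π√(0.018170/(0.3424 × 4.503 × 0.19950)) = 1.527 s.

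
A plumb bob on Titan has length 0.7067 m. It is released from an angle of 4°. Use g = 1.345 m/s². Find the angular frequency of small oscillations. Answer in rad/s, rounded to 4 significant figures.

1.380 rad/s

ω = √(g/L) = √(1.345/0.7067) = 1.380 rad/s.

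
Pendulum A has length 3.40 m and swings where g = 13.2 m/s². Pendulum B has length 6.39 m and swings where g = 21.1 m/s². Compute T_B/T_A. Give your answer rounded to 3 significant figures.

T = 2π√(L/g), so T_B/T_A = √((L_B/g_B)/(L_A/g_A)) = √((6.39/21.1)/(3.40/13.2)) = 1.08.

1.08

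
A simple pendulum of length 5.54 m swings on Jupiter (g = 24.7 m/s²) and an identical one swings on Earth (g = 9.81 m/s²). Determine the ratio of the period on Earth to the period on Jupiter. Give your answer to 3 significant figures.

T ∝ 1/√g, so T₂/T₁ = √(g₁/g₂) = √(24.7/9.81) = 1.59.

1.59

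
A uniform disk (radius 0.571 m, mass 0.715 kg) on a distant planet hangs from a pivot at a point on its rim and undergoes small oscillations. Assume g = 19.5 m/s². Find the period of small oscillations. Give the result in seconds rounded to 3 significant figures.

I_cm = ½mr² = 0.1166 kg·m². The pivot is at distance d = 0.571 m from the centre of mass.
By the parallel-axis theorem, I = I_cm + md² = 0.1166 + 0.2331 = 0.3497 kg·m².
T = 2π√(I/(mgd)) = 2π√(0.3497/(0.715 × 19.5 × 0.571)) = 1.32 s.

1.32 s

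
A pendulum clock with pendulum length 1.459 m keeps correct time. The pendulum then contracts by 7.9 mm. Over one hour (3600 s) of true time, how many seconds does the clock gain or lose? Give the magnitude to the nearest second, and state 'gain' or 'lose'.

gain 10 s

T ∝ √L, so T'/T = √(1.45110/1.459) = 0.997289.
In 3600 s of true time the clock registers 3600/0.997289 = 3609.8 s, so it gains 10 s.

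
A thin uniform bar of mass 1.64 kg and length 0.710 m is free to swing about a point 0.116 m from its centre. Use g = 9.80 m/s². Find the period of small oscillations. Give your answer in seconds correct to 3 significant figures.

For a physical pendulum T = 2π√(I/(mgd)), with d = 0.1160 m from pivot to centre of mass.
I_cm = mL²/12 = 1.64 × 0.710²/12 = 0.06889 kg·m²; I = I_cm + md² = 0.06889 + 1.64 × 0.1160² = 0.09096 kg·m².
T = 2π√(0.09096/(1.64 × 9.80 × 0.1160)) = 1.39 s.

1.39 s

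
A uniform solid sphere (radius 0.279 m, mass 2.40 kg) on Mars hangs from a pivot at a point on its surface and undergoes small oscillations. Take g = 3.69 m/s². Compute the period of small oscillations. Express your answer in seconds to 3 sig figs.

I_cm = (2/5)mr² = 0.07473 kg·m². The pivot is at distance d = 0.279 m from the centre of mass.
By the parallel-axis theorem, I = I_cm + md² = 0.07473 + 0.1868 = 0.2615 kg·m².
T = 2π√(I/(mgd)) = 2π√(0.2615/(2.40 × 3.69 × 0.279)) = 2.04 s.

2.04 s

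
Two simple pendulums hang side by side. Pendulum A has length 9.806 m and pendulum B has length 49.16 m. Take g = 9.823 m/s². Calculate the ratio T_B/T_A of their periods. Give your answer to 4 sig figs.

T ∝ √L, so T_B/T_A = √(L_B/L_A) = √(49.16/9.806) = 2.239.

2.239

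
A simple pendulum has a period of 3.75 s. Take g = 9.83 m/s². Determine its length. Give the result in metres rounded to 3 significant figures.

From T = 2π√(L/g), L = gT²/(4π²) = 9.83 × 3.750²/(4π²) = 3.50 m.

3.50 m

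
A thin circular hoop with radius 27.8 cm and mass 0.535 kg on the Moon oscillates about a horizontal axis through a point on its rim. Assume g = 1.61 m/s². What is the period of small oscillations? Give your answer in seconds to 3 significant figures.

I_cm = mr² = 0.04135 kg·m². The pivot is at distance d = 0.278 m from the centre of mass.
By the parallel-axis theorem, I = I_cm + md² = 0.04135 + 0.04135 = 0.08269 kg·m².
T = 2π√(I/(mgd)) = 2π√(0.08269/(0.535 × 1.61 × 0.278)) = 3.69 s.

3.69 s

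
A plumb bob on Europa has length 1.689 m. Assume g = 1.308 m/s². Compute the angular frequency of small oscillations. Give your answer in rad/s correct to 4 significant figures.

ω = √(g/L) = √(1.308/1.689) = 0.8800 rad/s.

0.8800 rad/s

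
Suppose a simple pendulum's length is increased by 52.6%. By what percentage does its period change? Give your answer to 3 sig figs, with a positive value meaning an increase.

23.5%

T ∝ √L, so T'/T = √(1.526) = 1.235.
Percentage change in T = (1.235 − 1) × 100% = 23.5%.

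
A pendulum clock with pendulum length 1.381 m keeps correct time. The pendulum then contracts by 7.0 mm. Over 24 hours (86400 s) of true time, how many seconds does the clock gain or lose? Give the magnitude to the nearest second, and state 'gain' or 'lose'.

gain 220 s

T ∝ √L, so T'/T = √(1.37400/1.381) = 0.997462.
In 86400 s of true time the clock registers 86400/0.997462 = 86619.8 s, so it gains 220 s.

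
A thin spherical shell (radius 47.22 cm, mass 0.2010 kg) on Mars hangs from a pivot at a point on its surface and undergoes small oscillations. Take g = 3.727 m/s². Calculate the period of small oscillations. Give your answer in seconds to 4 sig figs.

2.887 s

I_cm = (2/3)mr² = 0.029878 kg·m². The pivot is at distance d = 0.4722 m from the centre of mass.
By the parallel-axis theorem, I = I_cm + md² = 0.029878 + 0.044818 = 0.074696 kg·m².
T = 2π√(I/(mgd)) = 2π√(0.074696/(0.2010 × 3.727 × 0.4722)) = 2.887 s.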